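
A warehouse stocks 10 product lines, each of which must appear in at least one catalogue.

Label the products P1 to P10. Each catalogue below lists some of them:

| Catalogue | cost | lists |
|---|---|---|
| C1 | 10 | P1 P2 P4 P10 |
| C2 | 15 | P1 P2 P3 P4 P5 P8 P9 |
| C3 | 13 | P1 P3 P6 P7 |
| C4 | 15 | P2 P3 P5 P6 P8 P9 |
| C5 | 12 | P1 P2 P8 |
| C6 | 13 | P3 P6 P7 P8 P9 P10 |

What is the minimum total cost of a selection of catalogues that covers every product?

28

C2, C6 together cover every product (C2 ∪ C6 = {P1, P2, P3, P4, P5, P6, P7, P8, P9, P10}); total cost 15 + 13 = 28.
No covering selection has total cost below 28.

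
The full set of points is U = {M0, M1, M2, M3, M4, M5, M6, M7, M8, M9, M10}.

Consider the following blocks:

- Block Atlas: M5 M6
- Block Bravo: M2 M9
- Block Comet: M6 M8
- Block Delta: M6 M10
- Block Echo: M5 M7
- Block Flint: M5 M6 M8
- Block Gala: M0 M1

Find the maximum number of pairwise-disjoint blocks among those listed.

4

Bravo, Delta, Echo, Gala are pairwise disjoint (Bravo={M2,M9}; Delta={M6,M10}; Echo={M5,M7}; Gala={M0,M1}).
Every remaining block overlaps one of these, and no 5 of the listed blocks are pairwise disjoint, so 4 is the maximum.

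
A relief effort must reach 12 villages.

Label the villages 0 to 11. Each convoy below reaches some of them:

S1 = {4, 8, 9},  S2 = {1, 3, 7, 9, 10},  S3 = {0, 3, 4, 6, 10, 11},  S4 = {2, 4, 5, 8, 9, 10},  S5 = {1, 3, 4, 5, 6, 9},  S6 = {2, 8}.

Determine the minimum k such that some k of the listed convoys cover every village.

Take {S2, S3, S4}. Their union is {0, 1, 2, 3, 4, 5, 6, 7, 8, 9, 10, 11}, which is all 12 villages.
Only S3 contains 0, so S3 is forced; the remaining 6 villages need at least 2 more convoys (each remaining convoy adds at most 4) — so at least 3 convoys are needed, and 3 is optimal.

3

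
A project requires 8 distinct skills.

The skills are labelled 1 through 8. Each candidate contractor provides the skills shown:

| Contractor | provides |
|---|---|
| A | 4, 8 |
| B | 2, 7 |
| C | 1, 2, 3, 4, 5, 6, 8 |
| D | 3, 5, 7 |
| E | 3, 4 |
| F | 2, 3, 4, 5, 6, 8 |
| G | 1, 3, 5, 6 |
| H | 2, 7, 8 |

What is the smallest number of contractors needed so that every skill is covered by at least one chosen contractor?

2

Take {B, C}. Their union is {1, 2, 3, 4, 5, 6, 7, 8}, which is all 8 skills.
No single contractor has all 8 skills (the largest, C, has 7), so 2 is optimal.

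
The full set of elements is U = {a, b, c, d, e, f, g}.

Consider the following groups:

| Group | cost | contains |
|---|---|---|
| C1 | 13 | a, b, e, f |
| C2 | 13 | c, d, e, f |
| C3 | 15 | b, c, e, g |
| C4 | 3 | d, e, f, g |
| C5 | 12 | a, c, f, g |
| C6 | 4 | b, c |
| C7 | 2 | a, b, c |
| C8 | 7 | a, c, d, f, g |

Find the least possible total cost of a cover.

C4, C7 together cover every element (C4 ∪ C7 = {a, b, c, d, e, f, g}); total cost 3 + 2 = 5.
No covering selection has total cost below 5.

5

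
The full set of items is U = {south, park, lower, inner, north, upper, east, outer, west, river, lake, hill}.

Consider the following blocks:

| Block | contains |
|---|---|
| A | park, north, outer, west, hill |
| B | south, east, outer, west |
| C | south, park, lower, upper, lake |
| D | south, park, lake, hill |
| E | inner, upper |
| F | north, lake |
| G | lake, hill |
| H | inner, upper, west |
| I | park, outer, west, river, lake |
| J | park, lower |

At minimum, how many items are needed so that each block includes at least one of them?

4

The 4 items {south, park, upper, lake} hit every block.
The blocks B, E, F, J are pairwise disjoint, so any hitting set needs a separate item for each — at least 4. Hence 4 is optimal.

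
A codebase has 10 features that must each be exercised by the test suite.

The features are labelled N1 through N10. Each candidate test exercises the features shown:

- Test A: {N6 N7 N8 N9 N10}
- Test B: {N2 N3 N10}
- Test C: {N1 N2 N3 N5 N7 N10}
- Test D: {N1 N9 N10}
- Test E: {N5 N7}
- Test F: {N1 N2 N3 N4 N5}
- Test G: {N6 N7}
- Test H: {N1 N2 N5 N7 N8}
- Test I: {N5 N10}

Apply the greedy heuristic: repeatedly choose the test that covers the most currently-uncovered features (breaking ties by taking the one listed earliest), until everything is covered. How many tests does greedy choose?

Greedy: pick C (covers 6 new) → pick A (covers 3 new) → pick F (covers 1 new). Total picks: 3.
(The true minimum cover uses only 2 tests, so greedy is not optimal here.)

3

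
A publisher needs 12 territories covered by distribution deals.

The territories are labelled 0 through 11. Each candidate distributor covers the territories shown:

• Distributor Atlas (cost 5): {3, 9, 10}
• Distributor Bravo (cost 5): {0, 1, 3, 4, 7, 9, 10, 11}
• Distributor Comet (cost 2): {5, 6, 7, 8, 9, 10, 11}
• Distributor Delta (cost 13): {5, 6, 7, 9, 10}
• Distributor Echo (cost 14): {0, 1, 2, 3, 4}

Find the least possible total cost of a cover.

Comet, Echo together cover every territory (Comet ∪ Echo = {0, 1, 2, 3, 4, 5, 6, 7, 8, 9, 10, 11}); total cost 2 + 14 = 16.
The greedy pick Comet, Bravo, Echo costs 21; no covering selection beats 16.

16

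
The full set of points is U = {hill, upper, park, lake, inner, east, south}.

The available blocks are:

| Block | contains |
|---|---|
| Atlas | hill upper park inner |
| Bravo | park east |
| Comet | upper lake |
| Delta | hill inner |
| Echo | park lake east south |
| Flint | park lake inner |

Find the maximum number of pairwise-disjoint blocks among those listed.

Bravo, Comet, Delta are pairwise disjoint (Bravo={park,east}; Comet={upper,lake}; Delta={hill,inner}).
Every remaining block overlaps one of these, and no 4 of the listed blocks are pairwise disjoint, so 3 is the maximum.

3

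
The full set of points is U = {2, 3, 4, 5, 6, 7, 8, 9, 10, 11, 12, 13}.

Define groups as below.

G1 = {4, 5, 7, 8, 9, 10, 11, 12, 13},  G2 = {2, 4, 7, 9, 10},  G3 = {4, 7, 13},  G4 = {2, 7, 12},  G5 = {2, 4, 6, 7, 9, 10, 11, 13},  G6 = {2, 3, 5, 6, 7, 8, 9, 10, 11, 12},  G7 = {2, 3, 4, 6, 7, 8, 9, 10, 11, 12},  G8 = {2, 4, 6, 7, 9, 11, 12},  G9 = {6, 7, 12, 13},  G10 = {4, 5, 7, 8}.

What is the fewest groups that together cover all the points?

G1 and G7 together: G1 ∪ G7 = {2, 3, 4, 5, 6, 7, 8, 9, 10, 11, 12, 13} — every point is covered.
No single group has all 12 points (the largest, G6, has 10), so 2 is optimal.

2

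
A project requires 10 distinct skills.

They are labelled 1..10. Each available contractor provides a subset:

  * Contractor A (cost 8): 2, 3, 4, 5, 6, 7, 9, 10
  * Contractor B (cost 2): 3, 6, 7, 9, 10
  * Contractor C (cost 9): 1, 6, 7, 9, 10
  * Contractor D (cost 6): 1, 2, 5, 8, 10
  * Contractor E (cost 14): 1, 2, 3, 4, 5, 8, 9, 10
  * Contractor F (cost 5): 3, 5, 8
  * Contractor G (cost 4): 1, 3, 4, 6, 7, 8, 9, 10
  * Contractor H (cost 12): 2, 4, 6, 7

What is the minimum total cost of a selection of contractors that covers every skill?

D, G together cover every skill (D ∪ G = {1, 2, 3, 4, 5, 6, 7, 8, 9, 10}); total cost 6 + 4 = 10.
The greedy pick B, G, D costs 12; no covering selection beats 10.

10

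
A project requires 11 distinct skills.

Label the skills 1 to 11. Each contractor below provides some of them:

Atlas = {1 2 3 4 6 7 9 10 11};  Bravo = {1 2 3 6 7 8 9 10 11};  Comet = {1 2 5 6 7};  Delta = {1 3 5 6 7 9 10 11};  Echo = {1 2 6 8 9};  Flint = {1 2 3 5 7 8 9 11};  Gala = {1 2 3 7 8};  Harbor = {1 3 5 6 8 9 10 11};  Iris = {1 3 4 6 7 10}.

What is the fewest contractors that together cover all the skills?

2

Take {Atlas, Harbor}. Their union is {1, 2, 3, 4, 5, 6, 7, 8, 9, 10, 11}, which is all 11 skills.
No single contractor has all 11 skills (the largest, Atlas, has 9), so 2 is optimal.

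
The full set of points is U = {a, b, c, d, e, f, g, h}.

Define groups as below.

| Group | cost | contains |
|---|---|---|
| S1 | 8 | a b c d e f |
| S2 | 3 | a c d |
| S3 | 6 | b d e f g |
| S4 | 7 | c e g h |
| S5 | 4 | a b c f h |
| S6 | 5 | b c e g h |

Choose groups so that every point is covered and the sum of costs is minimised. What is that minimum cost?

S3, S5 together cover every point (S3 ∪ S5 = {a, b, c, d, e, f, g, h}); total cost 6 + 4 = 10.
No covering selection has total cost below 10.

10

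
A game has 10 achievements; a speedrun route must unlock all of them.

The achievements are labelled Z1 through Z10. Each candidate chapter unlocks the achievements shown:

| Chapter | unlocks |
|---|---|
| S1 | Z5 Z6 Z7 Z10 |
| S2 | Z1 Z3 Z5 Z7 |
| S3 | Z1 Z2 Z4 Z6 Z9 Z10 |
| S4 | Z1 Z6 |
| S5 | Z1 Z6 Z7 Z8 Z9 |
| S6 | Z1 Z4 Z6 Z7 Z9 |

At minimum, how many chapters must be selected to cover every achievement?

3

Take {S2, S3, S5}. Their union is {Z1, Z2, Z3, Z4, Z5, Z6, Z7, Z8, Z9, Z10}, which is all 10 achievements.
Only S3 contains Z2, so S3 is forced; the remaining 4 achievements need at least 2 more chapters (each remaining chapter adds at most 3) — so at least 3 chapters are needed, and 3 is optimal.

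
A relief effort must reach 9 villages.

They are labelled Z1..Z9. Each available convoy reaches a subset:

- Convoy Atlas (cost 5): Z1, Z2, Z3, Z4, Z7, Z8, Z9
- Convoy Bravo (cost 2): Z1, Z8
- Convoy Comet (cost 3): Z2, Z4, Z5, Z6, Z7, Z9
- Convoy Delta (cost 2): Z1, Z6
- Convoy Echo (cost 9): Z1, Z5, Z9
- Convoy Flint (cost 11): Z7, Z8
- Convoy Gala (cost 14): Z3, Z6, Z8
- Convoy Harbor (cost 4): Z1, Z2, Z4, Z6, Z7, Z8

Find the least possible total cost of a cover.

8

Atlas, Comet together cover every village (Atlas ∪ Comet = {Z1, Z2, Z3, Z4, Z5, Z6, Z7, Z8, Z9}); total cost 5 + 3 = 8.
The greedy pick Comet, Bravo, Atlas costs 10; no covering selection beats 8.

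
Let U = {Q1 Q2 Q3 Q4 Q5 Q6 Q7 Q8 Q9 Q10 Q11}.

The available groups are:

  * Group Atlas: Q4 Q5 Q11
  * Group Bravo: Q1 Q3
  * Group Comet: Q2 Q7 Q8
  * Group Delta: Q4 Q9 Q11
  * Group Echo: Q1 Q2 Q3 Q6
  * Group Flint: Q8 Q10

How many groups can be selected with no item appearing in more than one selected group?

3

Delta, Echo, Flint are pairwise disjoint (Delta={Q4,Q9,Q11}; Echo={Q1,Q2,Q3,Q6}; Flint={Q8,Q10}).
Every remaining group overlaps one of these, and no 4 of the listed groups are pairwise disjoint, so 3 is the maximum.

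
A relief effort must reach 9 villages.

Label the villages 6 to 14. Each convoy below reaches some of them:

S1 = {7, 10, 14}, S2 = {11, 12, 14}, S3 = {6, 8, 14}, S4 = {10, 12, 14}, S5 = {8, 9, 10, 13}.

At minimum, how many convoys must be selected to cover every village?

4

S1 and S2 and S3 and S5 together: S1 ∪ S2 ∪ S3 ∪ S5 = {6, 7, 8, 9, 10, 11, 12, 13, 14} — every village is covered.
No 3 of the 5 convoys cover everything (all 10 combinations miss at least one village), so 4 is optimal.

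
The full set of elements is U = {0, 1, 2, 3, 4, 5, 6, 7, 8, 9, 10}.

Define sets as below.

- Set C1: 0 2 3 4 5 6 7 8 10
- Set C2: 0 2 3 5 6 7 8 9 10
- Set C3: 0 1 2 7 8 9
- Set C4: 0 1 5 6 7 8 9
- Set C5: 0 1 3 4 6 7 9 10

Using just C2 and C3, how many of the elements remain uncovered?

1

Union of C2, C3 = {0, 1, 2, 3, 5, 6, 7, 8, 9, 10}.
Not covered: 4 — 1 element.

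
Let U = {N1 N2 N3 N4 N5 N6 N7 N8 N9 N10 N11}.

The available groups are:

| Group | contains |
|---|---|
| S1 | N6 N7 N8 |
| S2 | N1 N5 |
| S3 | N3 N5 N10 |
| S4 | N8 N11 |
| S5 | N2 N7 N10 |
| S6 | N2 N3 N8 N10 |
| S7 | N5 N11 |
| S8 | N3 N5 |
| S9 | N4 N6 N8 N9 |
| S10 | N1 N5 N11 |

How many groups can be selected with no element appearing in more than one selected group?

S4, S5, S8 are pairwise disjoint (S4={N8,N11}; S5={N2,N7,N10}; S8={N3,N5}).
Every remaining group overlaps one of these, and no 4 of the listed groups are pairwise disjoint, so 3 is the maximum.

3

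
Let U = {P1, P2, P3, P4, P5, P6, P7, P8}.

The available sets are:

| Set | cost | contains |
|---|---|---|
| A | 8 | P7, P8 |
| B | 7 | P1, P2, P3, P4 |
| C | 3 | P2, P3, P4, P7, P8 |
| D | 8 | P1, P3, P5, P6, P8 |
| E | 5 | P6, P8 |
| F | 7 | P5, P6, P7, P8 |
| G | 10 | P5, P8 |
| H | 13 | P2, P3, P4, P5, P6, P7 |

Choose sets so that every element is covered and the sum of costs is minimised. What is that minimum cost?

11

C, D together cover every element (C ∪ D = {P1, P2, P3, P4, P5, P6, P7, P8}); total cost 3 + 8 = 11.
No covering selection has total cost below 11.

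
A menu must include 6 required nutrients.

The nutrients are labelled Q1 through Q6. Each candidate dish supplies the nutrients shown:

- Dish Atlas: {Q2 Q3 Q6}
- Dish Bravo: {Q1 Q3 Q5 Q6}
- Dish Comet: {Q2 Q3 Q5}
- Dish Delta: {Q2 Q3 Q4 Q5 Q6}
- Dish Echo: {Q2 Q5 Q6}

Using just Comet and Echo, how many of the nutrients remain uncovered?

2

Union of Comet, Echo = {Q2, Q3, Q5, Q6}.
Not covered: Q1, Q4 — 2 nutrients.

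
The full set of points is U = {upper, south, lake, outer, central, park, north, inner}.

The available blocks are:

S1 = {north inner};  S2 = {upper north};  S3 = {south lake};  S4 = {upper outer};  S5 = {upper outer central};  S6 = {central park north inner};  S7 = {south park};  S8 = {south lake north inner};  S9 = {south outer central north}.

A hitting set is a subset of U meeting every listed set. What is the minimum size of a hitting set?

Take H = {upper, south, north}. Each listed block contains at least one of these, so H is a hitting set of size 3.
The blocks S1, S5, S7 are pairwise disjoint, so any hitting set needs a separate point for each — at least 3. Hence 3 is optimal.

3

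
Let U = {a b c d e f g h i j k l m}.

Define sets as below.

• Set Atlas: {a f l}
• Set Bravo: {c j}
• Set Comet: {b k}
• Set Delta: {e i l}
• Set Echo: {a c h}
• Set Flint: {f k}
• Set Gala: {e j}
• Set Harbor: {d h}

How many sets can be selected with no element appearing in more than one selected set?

4

Atlas, Bravo, Comet, Harbor are pairwise disjoint (Atlas={a,f,l}; Bravo={c,j}; Comet={b,k}; Harbor={d,h}).
Every remaining set overlaps one of these, and no 5 of the listed sets are pairwise disjoint, so 4 is the maximum.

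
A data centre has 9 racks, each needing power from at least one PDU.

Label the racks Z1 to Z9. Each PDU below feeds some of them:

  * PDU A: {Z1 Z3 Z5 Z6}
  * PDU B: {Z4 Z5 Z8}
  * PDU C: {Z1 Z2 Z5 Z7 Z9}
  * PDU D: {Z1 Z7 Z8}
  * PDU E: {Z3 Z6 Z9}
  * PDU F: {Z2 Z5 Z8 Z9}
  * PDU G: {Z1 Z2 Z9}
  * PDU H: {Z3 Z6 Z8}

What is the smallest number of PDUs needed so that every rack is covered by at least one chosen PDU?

A and B and C together: A ∪ B ∪ C = {Z1, Z2, Z3, Z4, Z5, Z6, Z7, Z8, Z9} — every rack is covered.
Only B contains Z4, so B is forced; the remaining 6 racks need at least 2 more PDUs (each remaining PDU adds at most 4) — so at least 3 PDUs are needed, and 3 is optimal.

3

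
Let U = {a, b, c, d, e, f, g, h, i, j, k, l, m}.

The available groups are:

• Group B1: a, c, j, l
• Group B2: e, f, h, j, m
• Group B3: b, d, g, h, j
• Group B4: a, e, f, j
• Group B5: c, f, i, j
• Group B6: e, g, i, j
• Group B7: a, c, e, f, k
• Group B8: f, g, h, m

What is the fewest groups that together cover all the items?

B1, B2, B3, B5, and B7 cover everything between them: the union {a, b, c, d, e, f, g, h, i, j, k, l, m} is all of U.
No 4 of the 8 groups cover everything (all 70 combinations miss at least one item), so 5 is optimal.

5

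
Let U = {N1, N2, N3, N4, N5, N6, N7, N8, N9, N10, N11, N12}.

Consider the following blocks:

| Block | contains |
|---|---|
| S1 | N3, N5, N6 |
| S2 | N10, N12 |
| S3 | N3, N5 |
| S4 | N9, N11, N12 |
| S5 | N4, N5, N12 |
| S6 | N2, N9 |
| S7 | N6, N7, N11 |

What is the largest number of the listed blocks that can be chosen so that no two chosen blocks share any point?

4

S2, S3, S6, S7 are pairwise disjoint (S2={N10,N12}; S3={N3,N5}; S6={N2,N9}; S7={N6,N7,N11}).
Every remaining block overlaps one of these, and no 5 of the listed blocks are pairwise disjoint, so 4 is the maximum.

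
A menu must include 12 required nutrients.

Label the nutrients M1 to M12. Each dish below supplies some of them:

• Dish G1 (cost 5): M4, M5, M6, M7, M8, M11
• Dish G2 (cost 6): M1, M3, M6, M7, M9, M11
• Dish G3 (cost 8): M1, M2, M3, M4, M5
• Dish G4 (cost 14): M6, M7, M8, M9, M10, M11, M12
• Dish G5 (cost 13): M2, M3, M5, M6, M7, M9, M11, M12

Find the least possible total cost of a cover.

22

G3, G4 together cover every nutrient (G3 ∪ G4 = {M1, M2, M3, M4, M5, M6, M7, M8, M9, M10, M11, M12}); total cost 8 + 14 = 22.
The greedy pick G1, G2, G5, G4 costs 38; no covering selection beats 22.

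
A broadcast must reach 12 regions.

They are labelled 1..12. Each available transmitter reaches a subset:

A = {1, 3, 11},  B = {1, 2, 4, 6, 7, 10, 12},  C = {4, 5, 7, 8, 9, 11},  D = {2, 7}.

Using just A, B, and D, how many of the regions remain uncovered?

Union of A, B, D = {1, 2, 3, 4, 6, 7, 10, 11, 12}.
Not covered: 5, 8, 9 — 3 regions.

3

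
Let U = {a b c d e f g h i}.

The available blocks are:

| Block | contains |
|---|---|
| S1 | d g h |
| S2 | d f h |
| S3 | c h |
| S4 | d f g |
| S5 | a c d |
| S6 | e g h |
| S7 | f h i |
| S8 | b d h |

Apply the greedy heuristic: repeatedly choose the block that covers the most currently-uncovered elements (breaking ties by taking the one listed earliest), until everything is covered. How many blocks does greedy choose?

5

Greedy: pick S1 (covers 3 new) → pick S5 (covers 2 new) → pick S7 (covers 2 new) → pick S6 (covers 1 new) → pick S8 (covers 1 new). Total picks: 5.
(The true minimum cover uses only 4 blocks, so greedy is not optimal here.)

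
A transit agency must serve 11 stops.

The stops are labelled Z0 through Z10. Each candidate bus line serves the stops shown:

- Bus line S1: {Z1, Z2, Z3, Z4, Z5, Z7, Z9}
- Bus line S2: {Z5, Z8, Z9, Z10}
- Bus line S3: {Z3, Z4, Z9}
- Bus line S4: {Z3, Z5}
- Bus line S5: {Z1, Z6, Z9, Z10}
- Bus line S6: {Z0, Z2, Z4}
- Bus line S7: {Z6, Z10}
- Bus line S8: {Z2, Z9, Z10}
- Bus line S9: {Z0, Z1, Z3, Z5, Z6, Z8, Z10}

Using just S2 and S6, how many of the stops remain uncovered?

4

Union of S2, S6 = {Z0, Z2, Z4, Z5, Z8, Z9, Z10}.
Not covered: Z1, Z3, Z6, Z7 — 4 stops.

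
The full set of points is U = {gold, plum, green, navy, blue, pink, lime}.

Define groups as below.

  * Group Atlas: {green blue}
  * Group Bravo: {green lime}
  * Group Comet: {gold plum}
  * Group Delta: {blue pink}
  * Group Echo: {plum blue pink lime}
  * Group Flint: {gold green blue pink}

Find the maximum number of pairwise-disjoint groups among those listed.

3

Bravo, Comet, Delta are pairwise disjoint (Bravo={green,lime}; Comet={gold,plum}; Delta={blue,pink}).
Every remaining group overlaps one of these, and no 4 of the listed groups are pairwise disjoint, so 3 is the maximum.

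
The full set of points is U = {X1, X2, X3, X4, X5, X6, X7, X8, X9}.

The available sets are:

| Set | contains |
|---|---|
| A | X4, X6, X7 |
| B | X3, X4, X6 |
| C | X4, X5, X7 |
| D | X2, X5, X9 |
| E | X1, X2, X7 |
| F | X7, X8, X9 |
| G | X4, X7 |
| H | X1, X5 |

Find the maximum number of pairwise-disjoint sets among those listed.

B, F, H are pairwise disjoint (B={X3,X4,X6}; F={X7,X8,X9}; H={X1,X5}).
Every remaining set overlaps one of these, and no 4 of the listed sets are pairwise disjoint, so 3 is the maximum.

3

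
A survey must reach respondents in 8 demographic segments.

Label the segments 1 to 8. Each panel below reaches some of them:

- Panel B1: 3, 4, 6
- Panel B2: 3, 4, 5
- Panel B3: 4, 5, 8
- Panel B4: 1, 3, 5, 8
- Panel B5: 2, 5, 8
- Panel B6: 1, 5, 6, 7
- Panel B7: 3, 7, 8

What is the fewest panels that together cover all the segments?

3

B2 and B5 and B6 together: B2 ∪ B5 ∪ B6 = {1, 2, 3, 4, 5, 6, 7, 8} — every segment is covered.
Only B5 contains 2, so B5 is forced; the remaining 5 segments need at least 2 more panels (each remaining panel adds at most 3) — so at least 3 panels are needed, and 3 is optimal.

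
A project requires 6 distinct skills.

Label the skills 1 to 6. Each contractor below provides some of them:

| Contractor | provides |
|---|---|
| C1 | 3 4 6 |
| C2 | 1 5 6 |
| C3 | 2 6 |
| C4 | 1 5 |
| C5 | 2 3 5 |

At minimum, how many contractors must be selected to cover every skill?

Take {C1, C3, C4}. Their union is {1, 2, 3, 4, 5, 6}, which is all 6 skills.
Only C1 contains 4, so C1 is forced; the remaining 3 skills need at least 2 more contractors (each remaining contractor adds at most 2) — so at least 3 contractors are needed, and 3 is optimal.

3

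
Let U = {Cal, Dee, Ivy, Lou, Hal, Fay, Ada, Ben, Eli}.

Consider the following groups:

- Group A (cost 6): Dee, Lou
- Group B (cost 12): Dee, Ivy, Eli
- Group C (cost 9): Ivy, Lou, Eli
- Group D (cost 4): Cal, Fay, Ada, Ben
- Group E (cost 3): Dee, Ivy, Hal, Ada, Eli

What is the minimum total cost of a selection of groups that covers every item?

13

A, D, E together cover every item (A ∪ D ∪ E = {Cal, Dee, Ivy, Lou, Hal, Fay, Ada, Ben, Eli}); total cost 6 + 4 + 3 = 13.
No covering selection has total cost below 13.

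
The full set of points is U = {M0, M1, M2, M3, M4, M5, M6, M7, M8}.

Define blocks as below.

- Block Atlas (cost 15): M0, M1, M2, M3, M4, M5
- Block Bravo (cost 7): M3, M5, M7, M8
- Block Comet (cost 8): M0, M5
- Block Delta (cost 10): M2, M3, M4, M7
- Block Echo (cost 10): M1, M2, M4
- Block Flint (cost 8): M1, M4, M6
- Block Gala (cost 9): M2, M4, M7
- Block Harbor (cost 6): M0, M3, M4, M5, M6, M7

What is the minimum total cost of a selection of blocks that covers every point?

23

Bravo, Echo, Harbor together cover every point (Bravo ∪ Echo ∪ Harbor = {M0, M1, M2, M3, M4, M5, M6, M7, M8}); total cost 7 + 10 + 6 = 23.
No covering selection has total cost below 23.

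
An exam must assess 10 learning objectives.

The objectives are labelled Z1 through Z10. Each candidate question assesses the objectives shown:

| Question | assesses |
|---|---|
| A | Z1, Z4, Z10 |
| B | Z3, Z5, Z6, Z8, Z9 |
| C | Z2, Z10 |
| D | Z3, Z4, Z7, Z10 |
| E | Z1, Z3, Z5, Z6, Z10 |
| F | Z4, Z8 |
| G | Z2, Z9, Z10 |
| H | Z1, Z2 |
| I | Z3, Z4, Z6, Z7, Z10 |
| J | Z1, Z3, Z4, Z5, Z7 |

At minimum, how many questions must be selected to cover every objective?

3

Take {B, H, I}. Their union is {Z1, Z2, Z3, Z4, Z5, Z6, Z7, Z8, Z9, Z10}, which is all 10 objectives.
No 2 of the 10 questions cover everything (all 45 combinations miss at least one objective), so 3 is optimal.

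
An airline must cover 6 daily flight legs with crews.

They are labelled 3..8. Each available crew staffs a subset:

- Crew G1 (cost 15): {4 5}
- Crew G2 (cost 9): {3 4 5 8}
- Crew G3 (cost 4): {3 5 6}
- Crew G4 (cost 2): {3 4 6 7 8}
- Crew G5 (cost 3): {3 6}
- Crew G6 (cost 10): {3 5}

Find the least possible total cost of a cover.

6

G3, G4 together cover every leg (G3 ∪ G4 = {3, 4, 5, 6, 7, 8}); total cost 4 + 2 = 6.
No covering selection has total cost below 6.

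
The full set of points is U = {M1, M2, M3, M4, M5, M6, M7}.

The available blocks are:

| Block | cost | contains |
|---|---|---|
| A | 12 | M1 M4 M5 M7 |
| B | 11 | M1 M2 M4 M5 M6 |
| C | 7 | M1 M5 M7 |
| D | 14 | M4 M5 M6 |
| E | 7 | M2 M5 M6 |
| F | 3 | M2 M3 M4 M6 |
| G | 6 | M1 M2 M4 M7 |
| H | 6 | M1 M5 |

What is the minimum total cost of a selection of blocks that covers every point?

C, F together cover every point (C ∪ F = {M1, M2, M3, M4, M5, M6, M7}); total cost 7 + 3 = 10.
No covering selection has total cost below 10.

10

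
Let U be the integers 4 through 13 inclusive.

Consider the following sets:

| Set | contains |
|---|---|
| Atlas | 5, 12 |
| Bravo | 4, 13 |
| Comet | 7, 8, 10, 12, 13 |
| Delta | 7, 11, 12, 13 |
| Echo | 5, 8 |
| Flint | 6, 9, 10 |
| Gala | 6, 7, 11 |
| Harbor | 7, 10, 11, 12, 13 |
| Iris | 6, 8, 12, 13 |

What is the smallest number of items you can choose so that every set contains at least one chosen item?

H = {5, 6, 13} meets every set (each contains at least one member of H), and |H| = 3.
The sets Atlas, Bravo, Flint are pairwise disjoint, so any hitting set needs a separate item for each — at least 3. Hence 3 is optimal.

3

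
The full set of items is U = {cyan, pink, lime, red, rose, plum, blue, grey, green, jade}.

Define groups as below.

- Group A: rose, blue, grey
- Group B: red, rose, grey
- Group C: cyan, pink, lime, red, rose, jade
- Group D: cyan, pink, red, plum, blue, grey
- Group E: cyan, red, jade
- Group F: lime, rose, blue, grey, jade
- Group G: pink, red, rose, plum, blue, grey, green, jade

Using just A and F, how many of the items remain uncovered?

5

Union of A, F = {lime, rose, blue, grey, jade}.
Not covered: cyan, pink, red, plum, green — 5 items.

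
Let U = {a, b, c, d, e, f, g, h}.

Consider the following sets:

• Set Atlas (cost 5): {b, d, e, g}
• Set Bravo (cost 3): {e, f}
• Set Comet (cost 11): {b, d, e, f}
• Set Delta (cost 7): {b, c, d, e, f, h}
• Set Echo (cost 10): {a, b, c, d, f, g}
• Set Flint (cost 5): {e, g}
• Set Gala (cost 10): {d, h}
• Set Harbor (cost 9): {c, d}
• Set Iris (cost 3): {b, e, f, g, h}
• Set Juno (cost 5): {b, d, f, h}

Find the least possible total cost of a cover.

13

Echo, Iris together cover every point (Echo ∪ Iris = {a, b, c, d, e, f, g, h}); total cost 10 + 3 = 13.
No covering selection has total cost below 13.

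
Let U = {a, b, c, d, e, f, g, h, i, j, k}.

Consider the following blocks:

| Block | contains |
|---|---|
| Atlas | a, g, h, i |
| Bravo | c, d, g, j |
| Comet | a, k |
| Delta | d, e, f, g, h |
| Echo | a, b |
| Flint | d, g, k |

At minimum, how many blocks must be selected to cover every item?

5

Take {Atlas, Bravo, Delta, Echo, Flint}. Their union is {a, b, c, d, e, f, g, h, i, j, k}, which is all 11 items.
No 4 of the 6 blocks cover everything (all 15 combinations miss at least one item), so 5 is optimal.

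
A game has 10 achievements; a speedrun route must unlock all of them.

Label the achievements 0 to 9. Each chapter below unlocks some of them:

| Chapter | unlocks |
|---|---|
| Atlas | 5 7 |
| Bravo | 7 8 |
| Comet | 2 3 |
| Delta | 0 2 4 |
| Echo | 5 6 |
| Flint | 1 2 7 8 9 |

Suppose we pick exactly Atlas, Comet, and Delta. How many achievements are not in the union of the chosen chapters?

Union of Atlas, Comet, Delta = {0, 2, 3, 4, 5, 7}.
Not covered: 1, 6, 8, 9 — 4 achievements.

4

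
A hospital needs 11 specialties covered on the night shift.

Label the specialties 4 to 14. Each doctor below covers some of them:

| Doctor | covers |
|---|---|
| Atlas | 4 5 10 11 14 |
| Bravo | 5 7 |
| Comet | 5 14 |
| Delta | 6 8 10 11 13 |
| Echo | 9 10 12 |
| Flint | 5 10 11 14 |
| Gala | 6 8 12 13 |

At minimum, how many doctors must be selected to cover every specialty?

Atlas and Bravo and Delta and Echo together: Atlas ∪ Bravo ∪ Delta ∪ Echo = {4, 5, 6, 7, 8, 9, 10, 11, 12, 13, 14} — every specialty is covered.
No 3 of the 7 doctors cover everything (all 35 combinations miss at least one specialty), so 4 is optimal.

4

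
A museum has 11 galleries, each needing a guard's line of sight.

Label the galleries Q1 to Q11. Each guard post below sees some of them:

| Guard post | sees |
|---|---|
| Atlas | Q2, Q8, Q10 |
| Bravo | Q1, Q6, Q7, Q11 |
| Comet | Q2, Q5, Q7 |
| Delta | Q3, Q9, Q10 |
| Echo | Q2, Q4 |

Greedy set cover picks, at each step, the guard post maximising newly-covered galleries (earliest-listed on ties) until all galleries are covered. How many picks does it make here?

5

Greedy: pick Bravo (covers 4 new) → pick Atlas (covers 3 new) → pick Delta (covers 2 new) → pick Comet (covers 1 new) → pick Echo (covers 1 new). Total picks: 5.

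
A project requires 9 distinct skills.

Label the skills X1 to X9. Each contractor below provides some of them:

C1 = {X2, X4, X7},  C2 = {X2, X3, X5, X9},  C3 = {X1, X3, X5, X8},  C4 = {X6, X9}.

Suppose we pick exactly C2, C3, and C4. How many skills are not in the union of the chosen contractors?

Union of C2, C3, C4 = {X1, X2, X3, X5, X6, X8, X9}.
Not covered: X4, X7 — 2 skills.

2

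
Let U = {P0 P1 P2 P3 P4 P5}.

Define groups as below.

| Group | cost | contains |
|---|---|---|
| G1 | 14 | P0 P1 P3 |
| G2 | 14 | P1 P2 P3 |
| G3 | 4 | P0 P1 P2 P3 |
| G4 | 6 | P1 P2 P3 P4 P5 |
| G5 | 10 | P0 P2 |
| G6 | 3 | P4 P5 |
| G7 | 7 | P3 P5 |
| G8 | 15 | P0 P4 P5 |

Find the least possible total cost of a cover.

G3, G6 together cover every point (G3 ∪ G6 = {P0, P1, P2, P3, P4, P5}); total cost 4 + 3 = 7.
No covering selection has total cost below 7.

7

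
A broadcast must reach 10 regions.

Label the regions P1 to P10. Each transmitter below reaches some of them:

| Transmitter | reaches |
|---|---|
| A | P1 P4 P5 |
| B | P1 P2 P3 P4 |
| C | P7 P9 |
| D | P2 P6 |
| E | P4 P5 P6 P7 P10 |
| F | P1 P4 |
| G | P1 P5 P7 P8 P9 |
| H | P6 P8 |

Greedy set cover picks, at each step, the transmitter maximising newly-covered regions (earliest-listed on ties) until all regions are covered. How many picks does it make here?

3

Greedy: pick E (covers 5 new) → pick B (covers 3 new) → pick G (covers 2 new). Total picks: 3.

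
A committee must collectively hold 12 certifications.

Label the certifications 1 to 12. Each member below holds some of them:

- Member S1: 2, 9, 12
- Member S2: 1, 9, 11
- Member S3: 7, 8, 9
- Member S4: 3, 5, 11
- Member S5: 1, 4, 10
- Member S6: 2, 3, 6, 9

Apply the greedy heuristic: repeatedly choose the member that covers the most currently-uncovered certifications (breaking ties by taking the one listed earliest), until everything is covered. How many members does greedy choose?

Greedy: pick S6 (covers 4 new) → pick S5 (covers 3 new) → pick S3 (covers 2 new) → pick S4 (covers 2 new) → pick S1 (covers 1 new). Total picks: 5.

5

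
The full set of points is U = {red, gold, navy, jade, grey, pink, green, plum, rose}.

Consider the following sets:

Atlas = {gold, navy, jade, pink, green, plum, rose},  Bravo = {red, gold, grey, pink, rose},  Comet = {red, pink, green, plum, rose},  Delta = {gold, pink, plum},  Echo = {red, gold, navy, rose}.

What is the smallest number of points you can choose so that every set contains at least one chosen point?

2

H = {pink, rose} meets every set (each contains at least one member of H), and |H| = 2.
No single point lies in every set, so at least 2 are needed and 2 is optimal.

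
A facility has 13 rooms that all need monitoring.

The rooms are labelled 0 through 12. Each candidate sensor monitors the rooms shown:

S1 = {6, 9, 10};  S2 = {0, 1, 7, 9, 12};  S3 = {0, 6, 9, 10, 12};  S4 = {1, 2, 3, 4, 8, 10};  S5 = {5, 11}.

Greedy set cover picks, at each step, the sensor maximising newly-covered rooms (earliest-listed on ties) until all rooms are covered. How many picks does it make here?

Greedy: pick S4 (covers 6 new) → pick S2 (covers 4 new) → pick S5 (covers 2 new) → pick S1 (covers 1 new). Total picks: 4.

4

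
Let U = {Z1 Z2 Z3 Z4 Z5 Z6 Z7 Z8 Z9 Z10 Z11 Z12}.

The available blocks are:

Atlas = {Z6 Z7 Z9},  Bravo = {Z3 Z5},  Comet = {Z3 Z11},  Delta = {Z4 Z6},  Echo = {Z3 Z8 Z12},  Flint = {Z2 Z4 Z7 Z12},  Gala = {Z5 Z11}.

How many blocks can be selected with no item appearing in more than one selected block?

Atlas, Echo, Gala are pairwise disjoint (Atlas={Z6,Z7,Z9}; Echo={Z3,Z8,Z12}; Gala={Z5,Z11}).
Every remaining block overlaps one of these, and no 4 of the listed blocks are pairwise disjoint, so 3 is the maximum.

3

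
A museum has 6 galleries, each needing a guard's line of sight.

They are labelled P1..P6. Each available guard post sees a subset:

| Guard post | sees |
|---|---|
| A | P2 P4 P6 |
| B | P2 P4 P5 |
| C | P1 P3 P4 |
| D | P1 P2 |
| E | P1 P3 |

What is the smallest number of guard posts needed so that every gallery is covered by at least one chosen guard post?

Take {A, B, E}. Their union is {P1, P2, P3, P4, P5, P6}, which is all 6 galleries.
Only B contains P5, so B is forced; the remaining 3 galleries need at least 2 more guard posts (each remaining guard post adds at most 2) — so at least 3 guard posts are needed, and 3 is optimal.

3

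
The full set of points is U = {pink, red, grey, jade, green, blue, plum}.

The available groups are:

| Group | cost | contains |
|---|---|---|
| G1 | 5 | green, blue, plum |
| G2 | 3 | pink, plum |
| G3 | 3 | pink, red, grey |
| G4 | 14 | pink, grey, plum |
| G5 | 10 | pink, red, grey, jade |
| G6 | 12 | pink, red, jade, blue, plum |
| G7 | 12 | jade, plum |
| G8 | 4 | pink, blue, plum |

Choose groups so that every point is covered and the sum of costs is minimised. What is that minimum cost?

15

G1, G5 together cover every point (G1 ∪ G5 = {pink, red, grey, jade, green, blue, plum}); total cost 5 + 10 = 15.
The greedy pick G3, G1, G5 costs 18; no covering selection beats 15.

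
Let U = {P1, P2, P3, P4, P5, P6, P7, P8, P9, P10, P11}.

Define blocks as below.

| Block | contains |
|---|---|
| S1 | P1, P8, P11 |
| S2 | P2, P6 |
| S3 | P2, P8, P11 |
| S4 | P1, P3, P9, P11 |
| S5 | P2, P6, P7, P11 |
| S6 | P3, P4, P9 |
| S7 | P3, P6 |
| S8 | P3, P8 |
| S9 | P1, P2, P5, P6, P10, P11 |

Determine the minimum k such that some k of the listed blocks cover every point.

S3, S5, S6, and S9 cover everything between them: the union {P1, P2, P3, P4, P5, P6, P7, P8, P9, P10, P11} is all of U.
Only S5 contains P7, so S5 is forced; the remaining 7 points need at least 3 more blocks (each remaining block adds at most 3) — so at least 4 blocks are needed, and 4 is optimal.

4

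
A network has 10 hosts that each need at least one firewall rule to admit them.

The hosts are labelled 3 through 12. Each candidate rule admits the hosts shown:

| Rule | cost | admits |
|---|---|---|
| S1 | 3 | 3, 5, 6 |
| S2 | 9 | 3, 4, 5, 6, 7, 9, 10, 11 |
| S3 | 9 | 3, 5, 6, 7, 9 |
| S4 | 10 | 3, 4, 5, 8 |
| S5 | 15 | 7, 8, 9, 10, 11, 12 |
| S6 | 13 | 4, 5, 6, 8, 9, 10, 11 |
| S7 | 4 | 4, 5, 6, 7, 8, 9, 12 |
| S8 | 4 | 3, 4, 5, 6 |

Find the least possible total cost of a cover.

S2, S7 together cover every host (S2 ∪ S7 = {3, 4, 5, 6, 7, 8, 9, 10, 11, 12}); total cost 9 + 4 = 13.
The greedy pick S7, S1, S2 costs 16; no covering selection beats 13.

13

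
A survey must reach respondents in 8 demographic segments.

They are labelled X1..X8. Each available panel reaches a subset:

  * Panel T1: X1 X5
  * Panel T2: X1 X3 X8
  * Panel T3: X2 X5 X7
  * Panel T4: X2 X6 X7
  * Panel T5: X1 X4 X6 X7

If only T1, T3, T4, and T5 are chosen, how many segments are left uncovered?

Union of T1, T3, T4, T5 = {X1, X2, X4, X5, X6, X7}.
Not covered: X3, X8 — 2 segments.

2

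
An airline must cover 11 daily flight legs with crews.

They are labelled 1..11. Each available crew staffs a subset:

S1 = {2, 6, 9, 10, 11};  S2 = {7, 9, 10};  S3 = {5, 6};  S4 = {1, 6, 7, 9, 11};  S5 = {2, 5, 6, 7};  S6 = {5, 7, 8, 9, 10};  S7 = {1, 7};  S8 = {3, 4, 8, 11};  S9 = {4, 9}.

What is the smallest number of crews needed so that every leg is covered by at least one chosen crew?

Take {S1, S4, S5, S8}. Their union is {1, 2, 3, 4, 5, 6, 7, 8, 9, 10, 11}, which is all 11 legs.
No 3 of the 9 crews cover everything (all 84 combinations miss at least one leg), so 4 is optimal.

4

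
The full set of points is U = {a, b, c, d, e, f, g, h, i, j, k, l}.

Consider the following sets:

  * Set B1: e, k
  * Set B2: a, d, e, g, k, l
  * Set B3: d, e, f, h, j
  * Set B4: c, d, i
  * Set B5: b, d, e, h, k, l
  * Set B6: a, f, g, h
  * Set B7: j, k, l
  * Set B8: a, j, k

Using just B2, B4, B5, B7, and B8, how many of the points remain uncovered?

1

Union of B2, B4, B5, B7, B8 = {a, b, c, d, e, g, h, i, j, k, l}.
Not covered: f — 1 point.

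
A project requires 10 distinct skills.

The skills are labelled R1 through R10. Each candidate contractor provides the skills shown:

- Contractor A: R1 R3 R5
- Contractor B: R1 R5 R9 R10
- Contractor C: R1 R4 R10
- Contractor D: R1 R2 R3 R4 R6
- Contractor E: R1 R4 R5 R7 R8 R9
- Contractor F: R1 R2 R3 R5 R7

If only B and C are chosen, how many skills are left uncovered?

5

Union of B, C = {R1, R4, R5, R9, R10}.
Not covered: R2, R3, R6, R7, R8 — 5 skills.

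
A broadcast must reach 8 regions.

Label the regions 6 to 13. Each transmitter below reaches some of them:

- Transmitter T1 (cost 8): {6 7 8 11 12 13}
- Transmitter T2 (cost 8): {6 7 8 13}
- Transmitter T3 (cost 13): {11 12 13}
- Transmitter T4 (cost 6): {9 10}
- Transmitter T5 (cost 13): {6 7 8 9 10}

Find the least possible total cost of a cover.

14

T1, T4 together cover every region (T1 ∪ T4 = {6, 7, 8, 9, 10, 11, 12, 13}); total cost 8 + 6 = 14.
No covering selection has total cost below 14.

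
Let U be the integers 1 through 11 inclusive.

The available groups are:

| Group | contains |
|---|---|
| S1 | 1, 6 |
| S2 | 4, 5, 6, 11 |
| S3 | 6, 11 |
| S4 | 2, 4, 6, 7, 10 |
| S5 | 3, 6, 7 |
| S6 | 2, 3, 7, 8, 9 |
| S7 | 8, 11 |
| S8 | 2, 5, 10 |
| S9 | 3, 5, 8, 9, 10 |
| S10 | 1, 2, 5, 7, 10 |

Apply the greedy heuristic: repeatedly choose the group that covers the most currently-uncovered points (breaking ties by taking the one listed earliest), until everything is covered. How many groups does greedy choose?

Greedy: pick S4 (covers 5 new) → pick S9 (covers 4 new) → pick S1 (covers 1 new) → pick S2 (covers 1 new). Total picks: 4.
(The true minimum cover uses only 3 groups, so greedy is not optimal here.)

4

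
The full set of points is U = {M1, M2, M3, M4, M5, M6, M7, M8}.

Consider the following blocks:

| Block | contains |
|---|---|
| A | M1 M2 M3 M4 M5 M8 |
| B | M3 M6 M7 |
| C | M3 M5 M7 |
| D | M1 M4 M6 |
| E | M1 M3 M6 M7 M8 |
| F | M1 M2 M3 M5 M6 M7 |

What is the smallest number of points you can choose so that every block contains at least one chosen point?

The 2 points {M3, M6} hit every block.
The blocks C, D are pairwise disjoint, so any hitting set needs a separate point for each — at least 2. Hence 2 is optimal.

2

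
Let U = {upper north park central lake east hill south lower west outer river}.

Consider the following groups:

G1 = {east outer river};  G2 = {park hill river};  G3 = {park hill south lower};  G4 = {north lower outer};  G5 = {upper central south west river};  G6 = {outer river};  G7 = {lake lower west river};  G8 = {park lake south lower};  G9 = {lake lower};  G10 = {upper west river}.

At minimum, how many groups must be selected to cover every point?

5

G1 and G2 and G4 and G5 and G7 together: G1 ∪ G2 ∪ G4 ∪ G5 ∪ G7 = {upper, north, park, central, lake, east, hill, south, lower, west, outer, river} — every point is covered.
No 4 of the 10 groups cover everything (all 210 combinations miss at least one point), so 5 is optimal.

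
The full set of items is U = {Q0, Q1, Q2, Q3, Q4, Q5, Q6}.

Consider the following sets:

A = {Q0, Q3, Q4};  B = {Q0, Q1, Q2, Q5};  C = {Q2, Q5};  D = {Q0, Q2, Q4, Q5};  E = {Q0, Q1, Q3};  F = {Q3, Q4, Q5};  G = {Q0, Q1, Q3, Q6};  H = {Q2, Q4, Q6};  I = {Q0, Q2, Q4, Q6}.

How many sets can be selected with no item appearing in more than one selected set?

2

C, G are pairwise disjoint (C={Q2,Q5}; G={Q0,Q1,Q3,Q6}).
Every remaining set overlaps one of these, and no 3 of the listed sets are pairwise disjoint, so 2 is the maximum.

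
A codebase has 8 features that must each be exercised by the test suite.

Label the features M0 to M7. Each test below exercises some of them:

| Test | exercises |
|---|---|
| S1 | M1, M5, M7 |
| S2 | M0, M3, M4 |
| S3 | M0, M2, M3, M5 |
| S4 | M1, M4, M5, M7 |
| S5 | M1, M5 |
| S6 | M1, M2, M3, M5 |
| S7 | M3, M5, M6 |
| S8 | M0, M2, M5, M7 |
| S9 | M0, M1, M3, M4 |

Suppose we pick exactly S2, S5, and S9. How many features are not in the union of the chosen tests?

3

Union of S2, S5, S9 = {M0, M1, M3, M4, M5}.
Not covered: M2, M6, M7 — 3 features.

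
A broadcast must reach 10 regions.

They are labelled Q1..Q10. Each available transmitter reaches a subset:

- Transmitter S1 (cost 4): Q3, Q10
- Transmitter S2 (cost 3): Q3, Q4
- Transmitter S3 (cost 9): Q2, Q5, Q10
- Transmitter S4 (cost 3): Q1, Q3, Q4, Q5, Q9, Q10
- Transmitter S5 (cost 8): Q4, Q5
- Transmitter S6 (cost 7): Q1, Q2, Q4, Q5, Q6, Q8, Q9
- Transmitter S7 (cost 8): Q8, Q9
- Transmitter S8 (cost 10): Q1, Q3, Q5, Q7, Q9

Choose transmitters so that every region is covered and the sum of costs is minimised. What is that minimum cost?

20

S4, S6, S8 together cover every region (S4 ∪ S6 ∪ S8 = {Q1, Q2, Q3, Q4, Q5, Q6, Q7, Q8, Q9, Q10}); total cost 3 + 7 + 10 = 20.
No covering selection has total cost below 20.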